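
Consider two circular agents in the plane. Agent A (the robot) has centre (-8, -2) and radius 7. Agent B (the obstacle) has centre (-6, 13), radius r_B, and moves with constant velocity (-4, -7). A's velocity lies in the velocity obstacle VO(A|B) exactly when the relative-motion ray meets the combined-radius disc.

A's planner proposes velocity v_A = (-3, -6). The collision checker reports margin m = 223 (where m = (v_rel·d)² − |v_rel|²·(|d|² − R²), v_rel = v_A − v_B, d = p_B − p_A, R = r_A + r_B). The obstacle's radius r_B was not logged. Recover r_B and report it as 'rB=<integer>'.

m = 223
d = (2, 15);  v_rel = (1, 1),  |v_rel|² = 2
v_rel×d = (1)·(15) − (1)·(2) = 13
since m = R²·2 − 13²:  R² = (169 + 223) / 2 = 196
R = √196 = 14  ⇒  r_B = 14 − 7 = 7

rB=7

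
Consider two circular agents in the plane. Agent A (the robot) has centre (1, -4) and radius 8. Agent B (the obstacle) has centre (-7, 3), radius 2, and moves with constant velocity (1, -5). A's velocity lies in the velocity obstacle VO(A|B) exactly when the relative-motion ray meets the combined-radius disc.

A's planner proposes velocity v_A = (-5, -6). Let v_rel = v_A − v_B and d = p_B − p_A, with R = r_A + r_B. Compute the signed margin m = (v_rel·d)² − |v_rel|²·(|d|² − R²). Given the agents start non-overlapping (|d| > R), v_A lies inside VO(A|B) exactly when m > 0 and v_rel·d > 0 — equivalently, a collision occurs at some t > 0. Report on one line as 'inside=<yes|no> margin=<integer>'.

d = (-8, 7),  |d|² = 113;  R = 8+2 = 10,  c = 113−10² = 13
v_rel = (-6, -1),  |v_rel|² = 37;  v_rel·d = (-6)·(-8) + (-1)·(7) = 41
37·t² − 82·t + 13 = 0  ⇒  m = 41² − 37·13 = 1200
m = 1200 > 0,  v_rel·d = 41 > 0  ⇒  inside

inside=yes margin=1200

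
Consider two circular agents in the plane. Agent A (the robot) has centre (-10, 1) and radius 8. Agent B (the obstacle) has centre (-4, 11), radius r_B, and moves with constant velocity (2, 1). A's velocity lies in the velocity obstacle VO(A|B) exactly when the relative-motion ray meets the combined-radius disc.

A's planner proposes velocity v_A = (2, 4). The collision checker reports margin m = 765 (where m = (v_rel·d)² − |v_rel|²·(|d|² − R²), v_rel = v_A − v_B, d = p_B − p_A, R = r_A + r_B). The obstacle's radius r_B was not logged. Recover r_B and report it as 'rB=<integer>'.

m = 765
d = (6, 10);  v_rel = (0, 3),  |v_rel|² = 9
v_rel×d = (0)·(10) − (3)·(6) = -18
since m = R²·9 − (-18)²:  R² = (324 + 765) / 9 = 121
R = √121 = 11  ⇒  r_B = 11 − 8 = 3

rB=3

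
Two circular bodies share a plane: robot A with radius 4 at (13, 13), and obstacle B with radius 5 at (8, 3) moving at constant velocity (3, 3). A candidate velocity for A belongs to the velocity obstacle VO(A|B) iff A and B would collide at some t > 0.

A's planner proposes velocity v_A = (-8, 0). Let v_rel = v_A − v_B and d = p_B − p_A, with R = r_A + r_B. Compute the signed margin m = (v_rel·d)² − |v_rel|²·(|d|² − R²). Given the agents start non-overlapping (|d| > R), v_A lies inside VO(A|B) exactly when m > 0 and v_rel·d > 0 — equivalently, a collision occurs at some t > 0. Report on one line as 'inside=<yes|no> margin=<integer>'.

d = (-5, -10),  |d|² = 125;  R = 4+5 = 9,  c = 125−9² = 44
v_rel = (-11, -3),  |v_rel|² = 130;  v_rel·d = (-11)·(-5) + (-3)·(-10) = 85
130·t² − 170·t + 44 = 0  ⇒  m = 85² − 130·44 = 1505
m = 1505 > 0,  v_rel·d = 85 > 0  ⇒  inside

inside=yes margin=1505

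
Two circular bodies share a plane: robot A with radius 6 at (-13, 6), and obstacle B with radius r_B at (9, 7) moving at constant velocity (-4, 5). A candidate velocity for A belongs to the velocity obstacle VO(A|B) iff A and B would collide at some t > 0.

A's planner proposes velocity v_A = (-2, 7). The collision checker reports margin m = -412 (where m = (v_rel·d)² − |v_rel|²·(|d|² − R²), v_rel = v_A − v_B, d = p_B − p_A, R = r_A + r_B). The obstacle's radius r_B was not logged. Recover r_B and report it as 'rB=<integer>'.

m = -412
d = (22, 1);  v_rel = (2, 2),  |v_rel|² = 8
v_rel×d = (2)·(1) − (2)·(22) = -42
since m = R²·8 − (-42)²:  R² = (1764 + -412) / 8 = 169
R = √169 = 13  ⇒  r_B = 13 − 6 = 7

rB=7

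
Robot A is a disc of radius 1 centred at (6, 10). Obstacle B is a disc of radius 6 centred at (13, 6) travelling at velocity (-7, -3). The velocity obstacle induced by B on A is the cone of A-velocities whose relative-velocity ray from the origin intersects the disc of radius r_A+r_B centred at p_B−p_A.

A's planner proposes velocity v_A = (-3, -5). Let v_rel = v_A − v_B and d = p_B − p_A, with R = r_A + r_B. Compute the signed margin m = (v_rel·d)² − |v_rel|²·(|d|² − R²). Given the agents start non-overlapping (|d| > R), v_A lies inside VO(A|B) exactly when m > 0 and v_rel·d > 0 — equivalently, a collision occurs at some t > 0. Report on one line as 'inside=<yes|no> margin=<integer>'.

d = (7, -4),  |d|² = 65;  R = 1+6 = 7,  c = 65−7² = 16
v_rel = (4, -2),  |v_rel|² = 20;  v_rel·d = (4)·(7) + (-2)·(-4) = 36
20·t² − 72·t + 16 = 0  ⇒  m = 36² − 20·16 = 976
m = 976 > 0,  v_rel·d = 36 > 0  ⇒  inside

inside=yes margin=976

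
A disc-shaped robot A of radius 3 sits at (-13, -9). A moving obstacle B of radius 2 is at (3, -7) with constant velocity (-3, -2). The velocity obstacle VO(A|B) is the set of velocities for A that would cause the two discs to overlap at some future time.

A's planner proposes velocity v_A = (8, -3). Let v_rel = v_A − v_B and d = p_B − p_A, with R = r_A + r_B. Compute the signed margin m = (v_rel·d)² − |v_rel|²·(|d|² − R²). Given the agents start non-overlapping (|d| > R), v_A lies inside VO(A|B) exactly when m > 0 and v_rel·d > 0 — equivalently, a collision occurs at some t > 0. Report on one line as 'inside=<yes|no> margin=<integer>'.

d = (16, 2),  |d|² = 260;  R = 3+2 = 5,  c = 260−5² = 235
v_rel = (11, -1),  |v_rel|² = 122;  v_rel·d = (11)·(16) + (-1)·(2) = 174
122·t² − 348·t + 235 = 0  ⇒  m = 174² − 122·235 = 1606
m = 1606 > 0,  v_rel·d = 174 > 0  ⇒  inside

inside=yes margin=1606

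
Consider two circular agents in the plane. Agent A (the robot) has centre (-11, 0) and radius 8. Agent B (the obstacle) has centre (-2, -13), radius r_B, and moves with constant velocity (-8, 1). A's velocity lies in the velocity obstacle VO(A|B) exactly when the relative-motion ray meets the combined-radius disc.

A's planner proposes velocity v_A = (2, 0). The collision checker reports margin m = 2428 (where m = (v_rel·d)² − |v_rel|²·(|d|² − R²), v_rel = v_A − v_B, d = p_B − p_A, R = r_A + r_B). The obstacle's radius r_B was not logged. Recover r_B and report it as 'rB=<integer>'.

m = 2428
d = (9, -13);  v_rel = (10, -1),  |v_rel|² = 101
v_rel×d = (10)·(-13) − (-1)·(9) = -121
since m = R²·101 − (-121)²:  R² = (14641 + 2428) / 101 = 169
R = √169 = 13  ⇒  r_B = 13 − 8 = 5

rB=5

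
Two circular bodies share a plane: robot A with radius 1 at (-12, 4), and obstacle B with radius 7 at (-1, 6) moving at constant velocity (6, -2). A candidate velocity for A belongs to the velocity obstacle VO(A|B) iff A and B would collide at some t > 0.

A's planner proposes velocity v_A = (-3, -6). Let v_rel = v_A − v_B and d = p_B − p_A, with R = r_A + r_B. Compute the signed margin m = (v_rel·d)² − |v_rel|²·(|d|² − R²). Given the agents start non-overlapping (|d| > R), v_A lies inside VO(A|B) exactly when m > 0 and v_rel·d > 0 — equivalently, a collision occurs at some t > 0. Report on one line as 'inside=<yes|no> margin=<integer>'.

d = (11, 2),  |d|² = 125;  R = 1+7 = 8,  c = 125−8² = 61
v_rel = (-9, -4),  |v_rel|² = 97;  v_rel·d = (-9)·(11) + (-4)·(2) = -107
97·t² + 214·t + 61 = 0  ⇒  m = (-107)² − 97·61 = 5532
m = 5532 > 0,  v_rel·d = -107 < 0  ⇒  outside

inside=no margin=5532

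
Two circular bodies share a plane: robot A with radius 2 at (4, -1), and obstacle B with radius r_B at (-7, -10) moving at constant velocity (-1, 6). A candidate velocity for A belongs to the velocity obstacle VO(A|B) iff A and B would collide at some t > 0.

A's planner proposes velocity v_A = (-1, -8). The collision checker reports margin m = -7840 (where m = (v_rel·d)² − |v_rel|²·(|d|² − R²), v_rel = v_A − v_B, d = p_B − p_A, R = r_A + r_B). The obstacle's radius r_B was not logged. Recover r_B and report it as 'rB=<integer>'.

m = -7840
d = (-11, -9);  v_rel = (0, -14),  |v_rel|² = 196
v_rel×d = (0)·(-9) − (-14)·(-11) = -154
since m = R²·196 − (-154)²:  R² = (23716 + -7840) / 196 = 81
R = √81 = 9  ⇒  r_B = 9 − 2 = 7

rB=7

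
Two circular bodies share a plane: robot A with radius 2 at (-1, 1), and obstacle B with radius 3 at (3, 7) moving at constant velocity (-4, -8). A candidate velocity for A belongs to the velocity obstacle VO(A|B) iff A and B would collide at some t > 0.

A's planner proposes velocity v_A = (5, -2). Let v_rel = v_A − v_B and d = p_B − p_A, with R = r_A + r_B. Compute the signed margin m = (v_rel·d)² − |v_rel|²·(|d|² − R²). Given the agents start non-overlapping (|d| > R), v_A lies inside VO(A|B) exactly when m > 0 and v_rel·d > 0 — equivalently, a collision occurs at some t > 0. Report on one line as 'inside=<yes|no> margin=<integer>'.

d = (4, 6),  |d|² = 52;  R = 2+3 = 5,  c = 52−5² = 27
v_rel = (9, 6),  |v_rel|² = 117;  v_rel·d = (9)·(4) + (6)·(6) = 72
117·t² − 144·t + 27 = 0  ⇒  m = 72² − 117·27 = 2025
m = 2025 > 0,  v_rel·d = 72 > 0  ⇒  inside

inside=yes margin=2025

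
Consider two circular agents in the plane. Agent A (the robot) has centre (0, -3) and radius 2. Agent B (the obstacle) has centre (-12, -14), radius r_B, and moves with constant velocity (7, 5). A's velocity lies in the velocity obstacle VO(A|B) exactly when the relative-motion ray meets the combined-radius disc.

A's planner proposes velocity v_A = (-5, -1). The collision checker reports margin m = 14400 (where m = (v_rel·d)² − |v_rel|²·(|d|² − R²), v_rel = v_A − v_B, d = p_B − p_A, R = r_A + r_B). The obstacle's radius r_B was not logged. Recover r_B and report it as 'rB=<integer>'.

m = 14400
d = (-12, -11);  v_rel = (-12, -6),  |v_rel|² = 180
v_rel×d = (-12)·(-11) − (-6)·(-12) = 60
since m = R²·180 − 60²:  R² = (3600 + 14400) / 180 = 100
R = √100 = 10  ⇒  r_B = 10 − 2 = 8

rB=8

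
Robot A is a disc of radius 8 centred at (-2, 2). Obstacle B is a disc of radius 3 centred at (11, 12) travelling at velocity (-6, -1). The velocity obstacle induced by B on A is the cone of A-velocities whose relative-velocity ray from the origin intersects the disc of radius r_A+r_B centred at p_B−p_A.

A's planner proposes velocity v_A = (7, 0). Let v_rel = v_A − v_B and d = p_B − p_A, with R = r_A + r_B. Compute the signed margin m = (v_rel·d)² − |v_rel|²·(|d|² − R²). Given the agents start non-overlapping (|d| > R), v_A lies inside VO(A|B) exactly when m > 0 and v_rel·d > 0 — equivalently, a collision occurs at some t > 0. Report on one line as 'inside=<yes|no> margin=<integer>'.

d = (13, 10),  |d|² = 269;  R = 8+3 = 11,  c = 269−11² = 148
v_rel = (13, 1),  |v_rel|² = 170;  v_rel·d = (13)·(13) + (1)·(10) = 179
170·t² − 358·t + 148 = 0  ⇒  m = 179² − 170·148 = 6881
m = 6881 > 0,  v_rel·d = 179 > 0  ⇒  inside

inside=yes margin=6881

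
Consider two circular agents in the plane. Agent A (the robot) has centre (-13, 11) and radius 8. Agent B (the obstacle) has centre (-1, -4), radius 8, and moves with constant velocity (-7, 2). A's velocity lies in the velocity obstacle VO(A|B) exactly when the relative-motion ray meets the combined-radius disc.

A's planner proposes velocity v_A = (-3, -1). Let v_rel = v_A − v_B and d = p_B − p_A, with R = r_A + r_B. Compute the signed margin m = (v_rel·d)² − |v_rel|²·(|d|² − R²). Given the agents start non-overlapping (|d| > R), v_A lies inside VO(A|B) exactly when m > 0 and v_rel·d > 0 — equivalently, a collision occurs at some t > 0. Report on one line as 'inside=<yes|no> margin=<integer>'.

d = (12, -15),  |d|² = 369;  R = 8+8 = 16,  c = 369−16² = 113
v_rel = (4, -3),  |v_rel|² = 25;  v_rel·d = (4)·(12) + (-3)·(-15) = 93
25·t² − 186·t + 113 = 0  ⇒  m = 93² − 25·113 = 5824
m = 5824 > 0,  v_rel·d = 93 > 0  ⇒  inside

inside=yes margin=5824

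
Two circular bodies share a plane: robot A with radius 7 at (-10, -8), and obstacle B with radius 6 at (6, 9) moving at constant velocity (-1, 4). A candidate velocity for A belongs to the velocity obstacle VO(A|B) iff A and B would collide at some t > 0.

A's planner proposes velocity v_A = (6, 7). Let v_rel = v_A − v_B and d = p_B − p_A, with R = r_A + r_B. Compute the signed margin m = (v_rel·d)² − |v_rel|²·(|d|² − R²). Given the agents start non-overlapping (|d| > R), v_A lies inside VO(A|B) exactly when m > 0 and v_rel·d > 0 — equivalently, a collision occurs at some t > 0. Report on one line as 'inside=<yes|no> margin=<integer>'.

d = (16, 17),  |d|² = 545;  R = 7+6 = 13,  c = 545−13² = 376
v_rel = (7, 3),  |v_rel|² = 58;  v_rel·d = (7)·(16) + (3)·(17) = 163
58·t² − 326·t + 376 = 0  ⇒  m = 163² − 58·376 = 4761
m = 4761 > 0,  v_rel·d = 163 > 0  ⇒  inside

inside=yes margin=4761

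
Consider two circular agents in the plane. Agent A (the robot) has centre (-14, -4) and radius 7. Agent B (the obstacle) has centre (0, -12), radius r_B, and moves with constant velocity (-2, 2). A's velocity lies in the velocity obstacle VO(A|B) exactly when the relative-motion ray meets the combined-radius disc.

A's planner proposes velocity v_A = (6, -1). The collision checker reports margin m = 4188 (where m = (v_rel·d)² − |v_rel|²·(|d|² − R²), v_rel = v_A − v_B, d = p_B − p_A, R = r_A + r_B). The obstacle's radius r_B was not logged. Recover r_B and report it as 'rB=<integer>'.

m = 4188
d = (14, -8);  v_rel = (8, -3),  |v_rel|² = 73
v_rel×d = (8)·(-8) − (-3)·(14) = -22
since m = R²·73 − (-22)²:  R² = (484 + 4188) / 73 = 64
R = √64 = 8  ⇒  r_B = 8 − 7 = 1

rB=1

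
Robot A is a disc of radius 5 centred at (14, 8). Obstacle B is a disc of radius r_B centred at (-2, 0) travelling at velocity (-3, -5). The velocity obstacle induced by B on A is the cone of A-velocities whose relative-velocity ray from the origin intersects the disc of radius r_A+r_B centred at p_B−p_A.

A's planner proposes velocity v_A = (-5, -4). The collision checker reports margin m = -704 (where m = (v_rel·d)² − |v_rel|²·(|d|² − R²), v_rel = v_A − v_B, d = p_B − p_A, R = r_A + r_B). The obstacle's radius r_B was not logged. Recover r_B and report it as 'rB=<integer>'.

m = -704
d = (-16, -8);  v_rel = (-2, 1),  |v_rel|² = 5
v_rel×d = (-2)·(-8) − (1)·(-16) = 32
since m = R²·5 − 32²:  R² = (1024 + -704) / 5 = 64
R = √64 = 8  ⇒  r_B = 8 − 5 = 3

rB=3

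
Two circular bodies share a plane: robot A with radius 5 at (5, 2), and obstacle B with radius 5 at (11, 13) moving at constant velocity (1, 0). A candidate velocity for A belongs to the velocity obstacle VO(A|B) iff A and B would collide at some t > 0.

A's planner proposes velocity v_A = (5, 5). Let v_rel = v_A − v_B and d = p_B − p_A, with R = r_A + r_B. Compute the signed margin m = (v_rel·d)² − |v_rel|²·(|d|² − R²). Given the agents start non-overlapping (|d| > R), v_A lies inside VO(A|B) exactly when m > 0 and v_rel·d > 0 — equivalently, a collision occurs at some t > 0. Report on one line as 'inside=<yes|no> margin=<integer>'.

d = (6, 11),  |d|² = 157;  R = 5+5 = 10,  c = 157−10² = 57
v_rel = (4, 5),  |v_rel|² = 41;  v_rel·d = (4)·(6) + (5)·(11) = 79
41·t² − 158·t + 57 = 0  ⇒  m = 79² − 41·57 = 3904
m = 3904 > 0,  v_rel·d = 79 > 0  ⇒  inside

inside=yes margin=3904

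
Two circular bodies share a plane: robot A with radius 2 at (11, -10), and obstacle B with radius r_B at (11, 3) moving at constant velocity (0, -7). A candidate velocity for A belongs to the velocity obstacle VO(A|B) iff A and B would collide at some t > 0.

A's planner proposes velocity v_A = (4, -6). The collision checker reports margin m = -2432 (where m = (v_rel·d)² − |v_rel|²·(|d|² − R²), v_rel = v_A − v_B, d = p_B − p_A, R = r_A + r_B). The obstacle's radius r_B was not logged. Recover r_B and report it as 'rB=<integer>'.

m = -2432
d = (0, 13);  v_rel = (4, 1),  |v_rel|² = 17
v_rel×d = (4)·(13) − (1)·(0) = 52
since m = R²·17 − 52²:  R² = (2704 + -2432) / 17 = 16
R = √16 = 4  ⇒  r_B = 4 − 2 = 2

rB=2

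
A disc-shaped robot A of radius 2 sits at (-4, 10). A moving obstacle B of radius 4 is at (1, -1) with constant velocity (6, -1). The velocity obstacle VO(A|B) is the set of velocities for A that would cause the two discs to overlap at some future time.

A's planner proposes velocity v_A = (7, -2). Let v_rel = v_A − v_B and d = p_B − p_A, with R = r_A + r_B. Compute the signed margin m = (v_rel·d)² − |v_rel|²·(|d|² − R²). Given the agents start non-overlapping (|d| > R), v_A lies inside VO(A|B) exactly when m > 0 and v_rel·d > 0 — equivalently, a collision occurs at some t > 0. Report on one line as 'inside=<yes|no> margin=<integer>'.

d = (5, -11),  |d|² = 146;  R = 2+4 = 6,  c = 146−6² = 110
v_rel = (1, -1),  |v_rel|² = 2;  v_rel·d = (1)·(5) + (-1)·(-11) = 16
2·t² − 32·t + 110 = 0  ⇒  m = 16² − 2·110 = 36
m = 36 > 0,  v_rel·d = 16 > 0  ⇒  inside

inside=yes margin=36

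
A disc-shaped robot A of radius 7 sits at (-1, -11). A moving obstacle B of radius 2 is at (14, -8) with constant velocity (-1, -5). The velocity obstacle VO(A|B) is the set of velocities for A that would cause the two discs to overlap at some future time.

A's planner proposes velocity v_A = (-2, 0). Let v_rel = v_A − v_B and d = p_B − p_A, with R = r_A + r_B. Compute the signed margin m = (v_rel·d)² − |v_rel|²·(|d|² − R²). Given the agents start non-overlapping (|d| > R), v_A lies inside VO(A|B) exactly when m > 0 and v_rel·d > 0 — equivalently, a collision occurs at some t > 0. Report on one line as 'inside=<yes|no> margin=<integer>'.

d = (15, 3),  |d|² = 234;  R = 7+2 = 9,  c = 234−9² = 153
v_rel = (-1, 5),  |v_rel|² = 26;  v_rel·d = (-1)·(15) + (5)·(3) = 0
26·t² − 0·t + 153 = 0  ⇒  m = 0² − 26·153 = -3978
m = -3978 < 0,  v_rel·d = 0 = 0  ⇒  outside

inside=no margin=-3978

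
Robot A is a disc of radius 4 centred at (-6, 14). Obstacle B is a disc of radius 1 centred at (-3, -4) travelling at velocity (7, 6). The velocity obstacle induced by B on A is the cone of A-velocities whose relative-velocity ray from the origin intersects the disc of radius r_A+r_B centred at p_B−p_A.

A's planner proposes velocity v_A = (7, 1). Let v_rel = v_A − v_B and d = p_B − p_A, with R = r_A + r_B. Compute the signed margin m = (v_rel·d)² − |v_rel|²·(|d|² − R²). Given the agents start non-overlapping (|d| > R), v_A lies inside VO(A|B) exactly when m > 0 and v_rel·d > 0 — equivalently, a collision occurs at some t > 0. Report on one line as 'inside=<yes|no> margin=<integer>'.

d = (3, -18),  |d|² = 333;  R = 4+1 = 5,  c = 333−5² = 308
v_rel = (0, -5),  |v_rel|² = 25;  v_rel·d = (0)·(3) + (-5)·(-18) = 90
25·t² − 180·t + 308 = 0  ⇒  m = 90² − 25·308 = 400
m = 400 > 0,  v_rel·d = 90 > 0  ⇒  inside

inside=yes margin=400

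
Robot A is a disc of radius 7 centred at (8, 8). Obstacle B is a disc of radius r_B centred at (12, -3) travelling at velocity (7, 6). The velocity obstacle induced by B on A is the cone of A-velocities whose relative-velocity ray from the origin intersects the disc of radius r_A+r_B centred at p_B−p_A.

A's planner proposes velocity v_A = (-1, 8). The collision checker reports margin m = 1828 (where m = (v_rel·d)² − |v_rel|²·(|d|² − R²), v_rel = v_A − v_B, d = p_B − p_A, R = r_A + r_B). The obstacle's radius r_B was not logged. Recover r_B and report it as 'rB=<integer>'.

m = 1828
d = (4, -11);  v_rel = (-8, 2),  |v_rel|² = 68
v_rel×d = (-8)·(-11) − (2)·(4) = 80
since m = R²·68 − 80²:  R² = (6400 + 1828) / 68 = 121
R = √121 = 11  ⇒  r_B = 11 − 7 = 4

rB=4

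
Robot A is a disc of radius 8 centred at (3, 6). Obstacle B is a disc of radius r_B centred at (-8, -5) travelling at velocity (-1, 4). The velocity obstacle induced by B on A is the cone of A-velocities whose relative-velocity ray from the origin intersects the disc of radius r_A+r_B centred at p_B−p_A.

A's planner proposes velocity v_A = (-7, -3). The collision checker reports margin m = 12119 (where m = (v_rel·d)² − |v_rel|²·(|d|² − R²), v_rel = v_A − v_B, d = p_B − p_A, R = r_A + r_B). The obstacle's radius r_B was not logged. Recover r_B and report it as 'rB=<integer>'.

m = 12119
d = (-11, -11);  v_rel = (-6, -7),  |v_rel|² = 85
v_rel×d = (-6)·(-11) − (-7)·(-11) = -11
since m = R²·85 − (-11)²:  R² = (121 + 12119) / 85 = 144
R = √144 = 12  ⇒  r_B = 12 − 8 = 4

rB=4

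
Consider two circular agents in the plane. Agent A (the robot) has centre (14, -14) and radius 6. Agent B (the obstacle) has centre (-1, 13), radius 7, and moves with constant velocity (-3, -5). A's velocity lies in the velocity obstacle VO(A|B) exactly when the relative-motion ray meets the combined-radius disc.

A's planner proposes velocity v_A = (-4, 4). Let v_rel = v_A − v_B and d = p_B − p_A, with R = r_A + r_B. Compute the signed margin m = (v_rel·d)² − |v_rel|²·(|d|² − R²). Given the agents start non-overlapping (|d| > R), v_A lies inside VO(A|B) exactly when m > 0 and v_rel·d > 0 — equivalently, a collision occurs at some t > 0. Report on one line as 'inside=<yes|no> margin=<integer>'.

d = (-15, 27),  |d|² = 954;  R = 6+7 = 13,  c = 954−13² = 785
v_rel = (-1, 9),  |v_rel|² = 82;  v_rel·d = (-1)·(-15) + (9)·(27) = 258
82·t² − 516·t + 785 = 0  ⇒  m = 258² − 82·785 = 2194
m = 2194 > 0,  v_rel·d = 258 > 0  ⇒  inside

inside=yes margin=2194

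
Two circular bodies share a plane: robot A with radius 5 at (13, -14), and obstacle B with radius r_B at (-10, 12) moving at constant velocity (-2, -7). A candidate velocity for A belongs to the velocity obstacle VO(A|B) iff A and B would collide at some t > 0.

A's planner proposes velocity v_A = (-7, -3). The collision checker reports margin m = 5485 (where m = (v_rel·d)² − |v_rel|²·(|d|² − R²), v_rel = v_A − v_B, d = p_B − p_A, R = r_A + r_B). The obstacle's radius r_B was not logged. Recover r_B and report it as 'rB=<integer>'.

m = 5485
d = (-23, 26);  v_rel = (-5, 4),  |v_rel|² = 41
v_rel×d = (-5)·(26) − (4)·(-23) = -38
since m = R²·41 − (-38)²:  R² = (1444 + 5485) / 41 = 169
R = √169 = 13  ⇒  r_B = 13 − 5 = 8

rB=8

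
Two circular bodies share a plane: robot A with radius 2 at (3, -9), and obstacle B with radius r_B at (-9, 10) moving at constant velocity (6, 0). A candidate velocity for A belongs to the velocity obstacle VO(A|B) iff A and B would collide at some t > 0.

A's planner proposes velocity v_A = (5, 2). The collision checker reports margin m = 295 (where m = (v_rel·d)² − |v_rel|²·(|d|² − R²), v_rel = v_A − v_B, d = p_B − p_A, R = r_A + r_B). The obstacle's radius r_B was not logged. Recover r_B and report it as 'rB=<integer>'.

m = 295
d = (-12, 19);  v_rel = (-1, 2),  |v_rel|² = 5
v_rel×d = (-1)·(19) − (2)·(-12) = 5
since m = R²·5 − 5²:  R² = (25 + 295) / 5 = 64
R = √64 = 8  ⇒  r_B = 8 − 2 = 6

rB=6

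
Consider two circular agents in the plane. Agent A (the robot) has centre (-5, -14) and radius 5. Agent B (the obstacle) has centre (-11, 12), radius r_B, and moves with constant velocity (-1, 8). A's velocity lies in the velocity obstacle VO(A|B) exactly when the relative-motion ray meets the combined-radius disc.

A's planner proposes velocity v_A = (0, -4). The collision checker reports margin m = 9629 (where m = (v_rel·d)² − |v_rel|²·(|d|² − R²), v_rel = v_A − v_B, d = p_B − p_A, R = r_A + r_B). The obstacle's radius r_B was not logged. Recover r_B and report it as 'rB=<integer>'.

m = 9629
d = (-6, 26);  v_rel = (1, -12),  |v_rel|² = 145
v_rel×d = (1)·(26) − (-12)·(-6) = -46
since m = R²·145 − (-46)²:  R² = (2116 + 9629) / 145 = 81
R = √81 = 9  ⇒  r_B = 9 − 5 = 4

rB=4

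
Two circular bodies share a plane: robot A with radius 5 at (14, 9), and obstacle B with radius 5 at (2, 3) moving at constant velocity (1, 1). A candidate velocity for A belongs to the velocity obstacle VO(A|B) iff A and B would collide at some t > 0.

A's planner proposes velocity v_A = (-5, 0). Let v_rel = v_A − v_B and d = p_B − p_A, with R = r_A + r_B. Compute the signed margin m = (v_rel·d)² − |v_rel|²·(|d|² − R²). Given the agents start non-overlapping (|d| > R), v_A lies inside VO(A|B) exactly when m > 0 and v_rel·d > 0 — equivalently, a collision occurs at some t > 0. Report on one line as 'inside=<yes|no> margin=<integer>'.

d = (-12, -6),  |d|² = 180;  R = 5+5 = 10,  c = 180−10² = 80
v_rel = (-6, -1),  |v_rel|² = 37;  v_rel·d = (-6)·(-12) + (-1)·(-6) = 78
37·t² − 156·t + 80 = 0  ⇒  m = 78² − 37·80 = 3124
m = 3124 > 0,  v_rel·d = 78 > 0  ⇒  inside

inside=yes margin=3124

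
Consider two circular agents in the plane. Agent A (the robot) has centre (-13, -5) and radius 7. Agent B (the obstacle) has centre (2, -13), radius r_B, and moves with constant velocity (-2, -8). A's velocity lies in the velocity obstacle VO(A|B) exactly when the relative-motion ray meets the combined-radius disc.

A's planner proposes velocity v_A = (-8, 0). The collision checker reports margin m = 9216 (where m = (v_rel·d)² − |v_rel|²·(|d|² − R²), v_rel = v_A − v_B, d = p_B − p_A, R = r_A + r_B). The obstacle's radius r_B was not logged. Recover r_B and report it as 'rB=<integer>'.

m = 9216
d = (15, -8);  v_rel = (-6, 8),  |v_rel|² = 100
v_rel×d = (-6)·(-8) − (8)·(15) = -72
since m = R²·100 − (-72)²:  R² = (5184 + 9216) / 100 = 144
R = √144 = 12  ⇒  r_B = 12 − 7 = 5

rB=5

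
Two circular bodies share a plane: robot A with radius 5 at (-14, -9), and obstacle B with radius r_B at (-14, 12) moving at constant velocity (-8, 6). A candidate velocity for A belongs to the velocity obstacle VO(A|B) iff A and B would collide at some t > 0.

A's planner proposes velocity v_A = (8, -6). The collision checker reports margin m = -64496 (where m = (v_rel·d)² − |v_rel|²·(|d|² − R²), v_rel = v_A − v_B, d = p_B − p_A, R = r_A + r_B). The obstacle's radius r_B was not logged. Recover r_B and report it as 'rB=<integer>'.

m = -64496
d = (0, 21);  v_rel = (16, -12),  |v_rel|² = 400
v_rel×d = (16)·(21) − (-12)·(0) = 336
since m = R²·400 − 336²:  R² = (112896 + -64496) / 400 = 121
R = √121 = 11  ⇒  r_B = 11 − 5 = 6

rB=6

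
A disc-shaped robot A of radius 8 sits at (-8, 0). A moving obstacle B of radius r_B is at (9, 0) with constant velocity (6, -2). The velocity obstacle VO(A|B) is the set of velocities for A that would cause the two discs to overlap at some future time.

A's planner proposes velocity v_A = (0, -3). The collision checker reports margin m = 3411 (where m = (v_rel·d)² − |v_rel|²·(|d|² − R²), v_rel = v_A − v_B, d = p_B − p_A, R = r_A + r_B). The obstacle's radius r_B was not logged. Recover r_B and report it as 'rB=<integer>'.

m = 3411
d = (17, 0);  v_rel = (-6, -1),  |v_rel|² = 37
v_rel×d = (-6)·(0) − (-1)·(17) = 17
since m = R²·37 − 17²:  R² = (289 + 3411) / 37 = 100
R = √100 = 10  ⇒  r_B = 10 − 8 = 2

rB=2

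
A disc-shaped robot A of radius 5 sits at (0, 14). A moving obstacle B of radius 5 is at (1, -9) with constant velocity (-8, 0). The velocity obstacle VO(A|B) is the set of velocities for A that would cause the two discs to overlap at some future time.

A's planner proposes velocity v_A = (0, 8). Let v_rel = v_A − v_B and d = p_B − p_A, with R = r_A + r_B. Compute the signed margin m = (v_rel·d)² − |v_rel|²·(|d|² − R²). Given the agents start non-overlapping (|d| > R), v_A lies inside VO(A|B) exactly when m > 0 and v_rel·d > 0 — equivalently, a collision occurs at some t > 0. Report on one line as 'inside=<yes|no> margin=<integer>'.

d = (1, -23),  |d|² = 530;  R = 5+5 = 10,  c = 530−10² = 430
v_rel = (8, 8),  |v_rel|² = 128;  v_rel·d = (8)·(1) + (8)·(-23) = -176
128·t² + 352·t + 430 = 0  ⇒  m = (-176)² − 128·430 = -24064
m = -24064 < 0,  v_rel·d = -176 < 0  ⇒  outside

inside=no margin=-24064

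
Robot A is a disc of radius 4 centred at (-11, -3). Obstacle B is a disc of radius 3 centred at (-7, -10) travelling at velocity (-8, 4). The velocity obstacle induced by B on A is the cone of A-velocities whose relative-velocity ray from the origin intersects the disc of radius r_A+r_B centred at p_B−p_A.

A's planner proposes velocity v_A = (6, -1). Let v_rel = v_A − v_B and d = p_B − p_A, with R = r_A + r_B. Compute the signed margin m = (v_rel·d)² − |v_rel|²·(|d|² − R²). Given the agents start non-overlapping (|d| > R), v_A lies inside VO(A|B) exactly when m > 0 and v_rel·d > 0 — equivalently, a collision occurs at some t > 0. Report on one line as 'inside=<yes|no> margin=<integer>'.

d = (4, -7),  |d|² = 65;  R = 4+3 = 7,  c = 65−7² = 16
v_rel = (14, -5),  |v_rel|² = 221;  v_rel·d = (14)·(4) + (-5)·(-7) = 91
221·t² − 182·t + 16 = 0  ⇒  m = 91² − 221·16 = 4745
m = 4745 > 0,  v_rel·d = 91 > 0  ⇒  inside

inside=yes margin=4745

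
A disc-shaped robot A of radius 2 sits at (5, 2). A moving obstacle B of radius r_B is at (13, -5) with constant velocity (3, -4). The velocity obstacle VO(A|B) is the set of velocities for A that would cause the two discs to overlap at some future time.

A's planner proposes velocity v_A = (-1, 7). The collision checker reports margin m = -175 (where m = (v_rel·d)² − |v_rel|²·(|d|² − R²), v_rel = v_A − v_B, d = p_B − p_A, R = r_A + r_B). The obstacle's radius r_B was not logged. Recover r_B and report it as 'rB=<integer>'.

m = -175
d = (8, -7);  v_rel = (-4, 11),  |v_rel|² = 137
v_rel×d = (-4)·(-7) − (11)·(8) = -60
since m = R²·137 − (-60)²:  R² = (3600 + -175) / 137 = 25
R = √25 = 5  ⇒  r_B = 5 − 2 = 3

rB=3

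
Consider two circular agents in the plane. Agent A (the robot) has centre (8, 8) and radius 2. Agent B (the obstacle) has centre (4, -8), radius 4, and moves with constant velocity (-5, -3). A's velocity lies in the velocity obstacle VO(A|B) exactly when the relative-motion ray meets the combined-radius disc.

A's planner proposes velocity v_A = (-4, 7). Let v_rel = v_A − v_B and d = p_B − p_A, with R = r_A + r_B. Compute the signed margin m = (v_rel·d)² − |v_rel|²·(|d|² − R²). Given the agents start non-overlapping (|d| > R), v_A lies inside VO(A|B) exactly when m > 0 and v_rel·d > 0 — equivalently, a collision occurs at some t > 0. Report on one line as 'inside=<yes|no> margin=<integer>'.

d = (-4, -16),  |d|² = 272;  R = 2+4 = 6,  c = 272−6² = 236
v_rel = (1, 10),  |v_rel|² = 101;  v_rel·d = (1)·(-4) + (10)·(-16) = -164
101·t² + 328·t + 236 = 0  ⇒  m = (-164)² − 101·236 = 3060
m = 3060 > 0,  v_rel·d = -164 < 0  ⇒  outside

inside=no margin=3060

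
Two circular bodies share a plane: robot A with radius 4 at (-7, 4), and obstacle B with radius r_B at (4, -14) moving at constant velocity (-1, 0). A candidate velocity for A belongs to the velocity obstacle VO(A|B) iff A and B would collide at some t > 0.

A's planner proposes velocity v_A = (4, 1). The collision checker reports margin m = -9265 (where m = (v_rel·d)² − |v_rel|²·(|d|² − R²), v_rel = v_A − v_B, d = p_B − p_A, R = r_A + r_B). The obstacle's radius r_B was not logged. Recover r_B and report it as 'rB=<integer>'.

m = -9265
d = (11, -18);  v_rel = (5, 1),  |v_rel|² = 26
v_rel×d = (5)·(-18) − (1)·(11) = -101
since m = R²·26 − (-101)²:  R² = (10201 + -9265) / 26 = 36
R = √36 = 6  ⇒  r_B = 6 − 4 = 2

rB=2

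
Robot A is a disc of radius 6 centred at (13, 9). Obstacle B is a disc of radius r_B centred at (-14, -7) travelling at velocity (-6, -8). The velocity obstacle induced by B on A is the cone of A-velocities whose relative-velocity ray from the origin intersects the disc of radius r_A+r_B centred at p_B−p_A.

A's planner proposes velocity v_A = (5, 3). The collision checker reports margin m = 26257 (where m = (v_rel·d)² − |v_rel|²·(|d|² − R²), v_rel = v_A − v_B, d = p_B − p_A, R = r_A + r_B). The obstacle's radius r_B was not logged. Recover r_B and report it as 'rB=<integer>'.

m = 26257
d = (-27, -16);  v_rel = (11, 11),  |v_rel|² = 242
v_rel×d = (11)·(-16) − (11)·(-27) = 121
since m = R²·242 − 121²:  R² = (14641 + 26257) / 242 = 169
R = √169 = 13  ⇒  r_B = 13 − 6 = 7

rB=7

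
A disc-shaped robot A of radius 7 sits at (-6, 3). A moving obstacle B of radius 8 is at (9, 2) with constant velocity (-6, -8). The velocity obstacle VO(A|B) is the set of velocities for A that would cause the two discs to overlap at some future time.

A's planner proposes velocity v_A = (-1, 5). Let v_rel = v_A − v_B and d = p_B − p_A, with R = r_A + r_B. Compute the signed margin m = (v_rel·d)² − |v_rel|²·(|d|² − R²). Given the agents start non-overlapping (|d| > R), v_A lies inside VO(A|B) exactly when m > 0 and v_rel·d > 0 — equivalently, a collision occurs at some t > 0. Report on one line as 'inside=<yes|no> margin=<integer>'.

d = (15, -1),  |d|² = 226;  R = 7+8 = 15,  c = 226−15² = 1
v_rel = (5, 13),  |v_rel|² = 194;  v_rel·d = (5)·(15) + (13)·(-1) = 62
194·t² − 124·t + 1 = 0  ⇒  m = 62² − 194·1 = 3650
m = 3650 > 0,  v_rel·d = 62 > 0  ⇒  inside

inside=yes margin=3650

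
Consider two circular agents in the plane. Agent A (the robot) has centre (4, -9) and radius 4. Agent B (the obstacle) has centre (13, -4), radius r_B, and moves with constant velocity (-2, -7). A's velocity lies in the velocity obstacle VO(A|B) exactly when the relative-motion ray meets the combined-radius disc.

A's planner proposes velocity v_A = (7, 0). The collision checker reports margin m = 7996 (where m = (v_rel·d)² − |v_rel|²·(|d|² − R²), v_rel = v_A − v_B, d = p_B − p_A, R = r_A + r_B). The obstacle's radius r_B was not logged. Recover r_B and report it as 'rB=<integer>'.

m = 7996
d = (9, 5);  v_rel = (9, 7),  |v_rel|² = 130
v_rel×d = (9)·(5) − (7)·(9) = -18
since m = R²·130 − (-18)²:  R² = (324 + 7996) / 130 = 64
R = √64 = 8  ⇒  r_B = 8 − 4 = 4

rB=4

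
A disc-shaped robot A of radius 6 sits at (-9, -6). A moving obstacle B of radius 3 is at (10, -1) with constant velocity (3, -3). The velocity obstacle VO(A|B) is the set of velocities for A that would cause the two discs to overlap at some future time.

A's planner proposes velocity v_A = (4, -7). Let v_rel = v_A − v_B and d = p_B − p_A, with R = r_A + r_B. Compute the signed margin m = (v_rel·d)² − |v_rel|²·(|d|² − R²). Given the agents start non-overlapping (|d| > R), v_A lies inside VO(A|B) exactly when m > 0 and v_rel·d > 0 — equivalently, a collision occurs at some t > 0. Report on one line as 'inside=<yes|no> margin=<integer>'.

d = (19, 5),  |d|² = 386;  R = 6+3 = 9,  c = 386−9² = 305
v_rel = (1, -4),  |v_rel|² = 17;  v_rel·d = (1)·(19) + (-4)·(5) = -1
17·t² + 2·t + 305 = 0  ⇒  m = (-1)² − 17·305 = -5184
m = -5184 < 0,  v_rel·d = -1 < 0  ⇒  outside

inside=no margin=-5184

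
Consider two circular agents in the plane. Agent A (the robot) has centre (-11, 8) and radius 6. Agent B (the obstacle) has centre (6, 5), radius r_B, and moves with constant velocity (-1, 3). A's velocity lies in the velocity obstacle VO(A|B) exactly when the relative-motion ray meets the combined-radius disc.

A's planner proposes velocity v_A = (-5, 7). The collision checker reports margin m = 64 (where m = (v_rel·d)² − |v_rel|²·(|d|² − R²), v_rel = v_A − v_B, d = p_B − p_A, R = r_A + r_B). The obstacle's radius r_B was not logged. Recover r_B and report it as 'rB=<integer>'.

m = 64
d = (17, -3);  v_rel = (-4, 4),  |v_rel|² = 32
v_rel×d = (-4)·(-3) − (4)·(17) = -56
since m = R²·32 − (-56)²:  R² = (3136 + 64) / 32 = 100
R = √100 = 10  ⇒  r_B = 10 − 6 = 4

rB=4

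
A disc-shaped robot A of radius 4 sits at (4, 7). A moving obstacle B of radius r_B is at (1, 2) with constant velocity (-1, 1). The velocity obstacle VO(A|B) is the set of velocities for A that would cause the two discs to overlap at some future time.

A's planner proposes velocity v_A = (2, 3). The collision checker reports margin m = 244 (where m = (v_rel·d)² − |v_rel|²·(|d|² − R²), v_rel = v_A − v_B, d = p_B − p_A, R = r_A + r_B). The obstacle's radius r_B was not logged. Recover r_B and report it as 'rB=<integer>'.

m = 244
d = (-3, -5);  v_rel = (3, 2),  |v_rel|² = 13
v_rel×d = (3)·(-5) − (2)·(-3) = -9
since m = R²·13 − (-9)²:  R² = (81 + 244) / 13 = 25
R = √25 = 5  ⇒  r_B = 5 − 4 = 1

rB=1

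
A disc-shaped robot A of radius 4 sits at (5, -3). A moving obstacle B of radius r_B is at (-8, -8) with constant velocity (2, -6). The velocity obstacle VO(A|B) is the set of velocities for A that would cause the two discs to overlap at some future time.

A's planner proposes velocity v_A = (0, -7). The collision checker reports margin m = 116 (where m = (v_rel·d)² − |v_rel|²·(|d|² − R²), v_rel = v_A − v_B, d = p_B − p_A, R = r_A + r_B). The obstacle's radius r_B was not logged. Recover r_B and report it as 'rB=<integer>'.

m = 116
d = (-13, -5);  v_rel = (-2, -1),  |v_rel|² = 5
v_rel×d = (-2)·(-5) − (-1)·(-13) = -3
since m = R²·5 − (-3)²:  R² = (9 + 116) / 5 = 25
R = √25 = 5  ⇒  r_B = 5 − 4 = 1

rB=1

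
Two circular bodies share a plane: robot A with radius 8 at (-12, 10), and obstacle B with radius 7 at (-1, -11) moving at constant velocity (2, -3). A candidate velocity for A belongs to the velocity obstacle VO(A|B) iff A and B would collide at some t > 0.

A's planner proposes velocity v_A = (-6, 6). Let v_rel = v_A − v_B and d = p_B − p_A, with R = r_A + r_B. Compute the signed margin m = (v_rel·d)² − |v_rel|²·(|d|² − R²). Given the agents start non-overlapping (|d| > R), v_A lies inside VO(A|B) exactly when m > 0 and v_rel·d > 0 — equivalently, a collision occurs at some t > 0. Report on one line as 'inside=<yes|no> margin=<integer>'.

d = (11, -21),  |d|² = 562;  R = 8+7 = 15,  c = 562−15² = 337
v_rel = (-8, 9),  |v_rel|² = 145;  v_rel·d = (-8)·(11) + (9)·(-21) = -277
145·t² + 554·t + 337 = 0  ⇒  m = (-277)² − 145·337 = 27864
m = 27864 > 0,  v_rel·d = -277 < 0  ⇒  outside

inside=no margin=27864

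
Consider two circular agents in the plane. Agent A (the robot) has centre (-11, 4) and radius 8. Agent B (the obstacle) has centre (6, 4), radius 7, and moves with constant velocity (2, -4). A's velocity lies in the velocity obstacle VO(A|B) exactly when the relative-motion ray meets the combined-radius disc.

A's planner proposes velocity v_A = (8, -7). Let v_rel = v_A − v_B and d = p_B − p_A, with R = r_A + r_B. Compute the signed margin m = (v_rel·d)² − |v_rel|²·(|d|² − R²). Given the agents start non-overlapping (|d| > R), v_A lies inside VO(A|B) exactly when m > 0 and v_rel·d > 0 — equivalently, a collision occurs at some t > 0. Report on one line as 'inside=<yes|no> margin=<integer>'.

d = (17, 0),  |d|² = 289;  R = 8+7 = 15,  c = 289−15² = 64
v_rel = (6, -3),  |v_rel|² = 45;  v_rel·d = (6)·(17) + (-3)·(0) = 102
45·t² − 204·t + 64 = 0  ⇒  m = 102² − 45·64 = 7524
m = 7524 > 0,  v_rel·d = 102 > 0  ⇒  inside

inside=yes margin=7524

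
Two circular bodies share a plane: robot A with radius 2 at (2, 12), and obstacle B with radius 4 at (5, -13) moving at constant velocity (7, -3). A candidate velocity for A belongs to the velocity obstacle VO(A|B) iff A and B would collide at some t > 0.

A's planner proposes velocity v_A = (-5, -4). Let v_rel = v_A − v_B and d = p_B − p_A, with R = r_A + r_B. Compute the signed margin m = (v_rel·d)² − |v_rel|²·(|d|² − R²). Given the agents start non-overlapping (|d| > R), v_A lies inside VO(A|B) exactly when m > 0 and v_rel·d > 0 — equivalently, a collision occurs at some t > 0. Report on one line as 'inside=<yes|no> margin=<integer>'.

d = (3, -25),  |d|² = 634;  R = 2+4 = 6,  c = 634−6² = 598
v_rel = (-12, -1),  |v_rel|² = 145;  v_rel·d = (-12)·(3) + (-1)·(-25) = -11
145·t² + 22·t + 598 = 0  ⇒  m = (-11)² − 145·598 = -86589
m = -86589 < 0,  v_rel·d = -11 < 0  ⇒  outside

inside=no margin=-86589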